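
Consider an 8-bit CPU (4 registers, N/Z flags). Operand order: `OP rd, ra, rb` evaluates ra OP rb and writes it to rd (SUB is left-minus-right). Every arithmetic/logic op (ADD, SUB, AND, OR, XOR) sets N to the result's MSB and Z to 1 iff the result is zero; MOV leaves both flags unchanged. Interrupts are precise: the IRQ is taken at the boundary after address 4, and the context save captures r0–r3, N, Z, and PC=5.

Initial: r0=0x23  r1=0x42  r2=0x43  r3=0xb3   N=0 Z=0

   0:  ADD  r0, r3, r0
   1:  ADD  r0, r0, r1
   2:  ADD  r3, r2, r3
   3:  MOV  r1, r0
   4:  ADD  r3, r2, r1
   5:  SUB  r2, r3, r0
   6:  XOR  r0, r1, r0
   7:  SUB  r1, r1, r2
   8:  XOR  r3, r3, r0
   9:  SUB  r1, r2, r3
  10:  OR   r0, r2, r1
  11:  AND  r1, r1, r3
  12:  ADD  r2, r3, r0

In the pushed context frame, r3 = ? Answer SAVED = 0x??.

after  0: r0=0xd6 r1=0x42 r2=0x43 r3=0xb3  N=1 Z=0
after  1: r0=0x18 r1=0x42 r2=0x43 r3=0xb3  N=0 Z=0
after  2: r0=0x18 r1=0x42 r2=0x43 r3=0xf6  N=1 Z=0
after  3: r0=0x18 r1=0x18 r2=0x43 r3=0xf6  N=1 Z=0
after  4: r0=0x18 r1=0x18 r2=0x43 r3=0x5b  N=0 Z=0
-- IRQ taken; context saved, return-PC = 5 --

SAVED = 0x5b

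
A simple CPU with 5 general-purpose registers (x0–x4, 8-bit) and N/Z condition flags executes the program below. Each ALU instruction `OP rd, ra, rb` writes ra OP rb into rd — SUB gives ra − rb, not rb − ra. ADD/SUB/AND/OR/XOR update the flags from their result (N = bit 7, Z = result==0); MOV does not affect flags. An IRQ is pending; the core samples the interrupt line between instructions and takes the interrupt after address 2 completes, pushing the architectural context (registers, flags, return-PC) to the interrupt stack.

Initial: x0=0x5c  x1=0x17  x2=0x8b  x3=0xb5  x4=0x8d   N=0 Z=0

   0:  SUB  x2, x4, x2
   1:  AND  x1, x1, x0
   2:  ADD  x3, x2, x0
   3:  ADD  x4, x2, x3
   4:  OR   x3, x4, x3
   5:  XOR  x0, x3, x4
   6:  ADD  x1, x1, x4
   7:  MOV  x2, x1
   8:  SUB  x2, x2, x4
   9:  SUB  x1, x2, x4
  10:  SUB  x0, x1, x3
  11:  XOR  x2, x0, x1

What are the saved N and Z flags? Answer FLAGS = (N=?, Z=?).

after  0: x0=0x5c x1=0x17 x2=0x02 x3=0xb5 x4=0x8d  N=0 Z=0
after  1: x0=0x5c x1=0x14 x2=0x02 x3=0xb5 x4=0x8d  N=0 Z=0
after  2: x0=0x5c x1=0x14 x2=0x02 x3=0x5e x4=0x8d  N=0 Z=0
-- IRQ taken; context saved, return-PC = 3 --

FLAGS = (N=0, Z=0)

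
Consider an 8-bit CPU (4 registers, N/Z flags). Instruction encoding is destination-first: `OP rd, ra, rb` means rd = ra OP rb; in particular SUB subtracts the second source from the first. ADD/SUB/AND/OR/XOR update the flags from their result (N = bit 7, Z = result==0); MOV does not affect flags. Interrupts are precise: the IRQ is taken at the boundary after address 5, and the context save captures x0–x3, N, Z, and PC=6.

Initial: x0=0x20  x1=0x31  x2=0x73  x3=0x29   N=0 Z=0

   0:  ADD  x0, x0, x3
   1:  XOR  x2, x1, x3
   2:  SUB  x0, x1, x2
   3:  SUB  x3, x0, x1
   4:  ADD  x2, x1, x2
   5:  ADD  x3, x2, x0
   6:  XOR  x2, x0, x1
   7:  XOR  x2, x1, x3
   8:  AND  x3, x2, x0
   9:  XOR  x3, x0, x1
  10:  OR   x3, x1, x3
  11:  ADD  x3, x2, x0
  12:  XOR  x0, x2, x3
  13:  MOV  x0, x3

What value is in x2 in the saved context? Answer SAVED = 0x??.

SAVED = 0x49

after  0: x0=0x49 x1=0x31 x2=0x73 x3=0x29  N=0 Z=0
after  1: x0=0x49 x1=0x31 x2=0x18 x3=0x29  N=0 Z=0
after  2: x0=0x19 x1=0x31 x2=0x18 x3=0x29  N=0 Z=0
after  3: x0=0x19 x1=0x31 x2=0x18 x3=0xe8  N=1 Z=0
after  4: x0=0x19 x1=0x31 x2=0x49 x3=0xe8  N=0 Z=0
after  5: x0=0x19 x1=0x31 x2=0x49 x3=0x62  N=0 Z=0
-- IRQ taken; context saved, return-PC = 6 --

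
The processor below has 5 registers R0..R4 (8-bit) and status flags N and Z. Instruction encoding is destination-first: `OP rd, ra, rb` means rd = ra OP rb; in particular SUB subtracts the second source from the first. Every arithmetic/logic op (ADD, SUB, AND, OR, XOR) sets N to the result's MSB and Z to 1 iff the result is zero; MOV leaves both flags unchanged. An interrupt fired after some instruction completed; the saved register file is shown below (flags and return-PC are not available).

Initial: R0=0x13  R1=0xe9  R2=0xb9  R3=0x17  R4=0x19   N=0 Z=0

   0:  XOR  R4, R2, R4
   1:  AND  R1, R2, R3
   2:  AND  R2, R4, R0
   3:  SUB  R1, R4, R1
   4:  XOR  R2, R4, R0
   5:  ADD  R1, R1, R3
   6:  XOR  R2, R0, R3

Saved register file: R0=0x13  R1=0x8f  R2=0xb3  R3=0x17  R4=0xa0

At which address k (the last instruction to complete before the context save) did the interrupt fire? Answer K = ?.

after  0: R0=0x13 R1=0xe9 R2=0xb9 R3=0x17 R4=0xa0  N=1 Z=0
after  1: R0=0x13 R1=0x11 R2=0xb9 R3=0x17 R4=0xa0  N=0 Z=0
after  2: R0=0x13 R1=0x11 R2=0x00 R3=0x17 R4=0xa0  N=0 Z=1
after  3: R0=0x13 R1=0x8f R2=0x00 R3=0x17 R4=0xa0  N=1 Z=0
after  4: R0=0x13 R1=0x8f R2=0xb3 R3=0x17 R4=0xa0  N=1 Z=0
-- IRQ taken; context saved, return-PC = 5 --

K = 4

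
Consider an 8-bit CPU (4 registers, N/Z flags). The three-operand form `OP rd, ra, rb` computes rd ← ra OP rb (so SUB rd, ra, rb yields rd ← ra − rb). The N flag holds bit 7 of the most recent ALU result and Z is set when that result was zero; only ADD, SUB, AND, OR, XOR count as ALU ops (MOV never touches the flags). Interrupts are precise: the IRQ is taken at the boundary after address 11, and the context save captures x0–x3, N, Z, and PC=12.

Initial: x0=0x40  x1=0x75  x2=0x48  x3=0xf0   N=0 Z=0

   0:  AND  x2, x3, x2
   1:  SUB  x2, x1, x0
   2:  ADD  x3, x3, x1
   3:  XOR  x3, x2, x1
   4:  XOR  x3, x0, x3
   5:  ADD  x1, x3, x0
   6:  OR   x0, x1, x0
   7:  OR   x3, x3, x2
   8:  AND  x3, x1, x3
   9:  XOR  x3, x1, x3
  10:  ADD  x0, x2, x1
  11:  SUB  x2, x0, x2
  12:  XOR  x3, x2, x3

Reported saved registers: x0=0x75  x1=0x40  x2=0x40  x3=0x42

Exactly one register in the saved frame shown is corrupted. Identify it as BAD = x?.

after  0: x0=0x40 x1=0x75 x2=0x40 x3=0xf0  N=0 Z=0
after  1: x0=0x40 x1=0x75 x2=0x35 x3=0xf0  N=0 Z=0
after  2: x0=0x40 x1=0x75 x2=0x35 x3=0x65  N=0 Z=0
after  3: x0=0x40 x1=0x75 x2=0x35 x3=0x40  N=0 Z=0
after  4: x0=0x40 x1=0x75 x2=0x35 x3=0x00  N=0 Z=1
after  5: x0=0x40 x1=0x40 x2=0x35 x3=0x00  N=0 Z=0
after  6: x0=0x40 x1=0x40 x2=0x35 x3=0x00  N=0 Z=0
after  7: x0=0x40 x1=0x40 x2=0x35 x3=0x35  N=0 Z=0
after  8: x0=0x40 x1=0x40 x2=0x35 x3=0x00  N=0 Z=1
after  9: x0=0x40 x1=0x40 x2=0x35 x3=0x40  N=0 Z=0
after 10: x0=0x75 x1=0x40 x2=0x35 x3=0x40  N=0 Z=0
after 11: x0=0x75 x1=0x40 x2=0x40 x3=0x40  N=0 Z=0
-- IRQ taken; context saved, return-PC = 12 --
mismatch: x3: reported 0x42 vs actual 0x40

BAD = x3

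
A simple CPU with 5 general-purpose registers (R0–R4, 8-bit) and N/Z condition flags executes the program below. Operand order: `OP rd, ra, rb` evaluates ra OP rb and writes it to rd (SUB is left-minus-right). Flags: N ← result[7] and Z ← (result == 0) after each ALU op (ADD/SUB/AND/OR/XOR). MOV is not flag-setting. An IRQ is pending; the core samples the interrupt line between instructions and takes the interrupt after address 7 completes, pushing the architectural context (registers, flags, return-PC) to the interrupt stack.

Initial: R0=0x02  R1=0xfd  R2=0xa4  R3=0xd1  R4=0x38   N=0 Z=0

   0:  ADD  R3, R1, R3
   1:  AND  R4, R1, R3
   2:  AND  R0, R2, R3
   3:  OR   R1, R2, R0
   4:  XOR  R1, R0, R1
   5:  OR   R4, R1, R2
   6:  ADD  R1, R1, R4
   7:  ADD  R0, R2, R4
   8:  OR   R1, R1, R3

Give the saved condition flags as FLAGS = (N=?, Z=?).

FLAGS = (N=0, Z=0)

after  0: R0=0x02 R1=0xfd R2=0xa4 R3=0xce R4=0x38  N=1 Z=0
after  1: R0=0x02 R1=0xfd R2=0xa4 R3=0xce R4=0xcc  N=1 Z=0
after  2: R0=0x84 R1=0xfd R2=0xa4 R3=0xce R4=0xcc  N=1 Z=0
after  3: R0=0x84 R1=0xa4 R2=0xa4 R3=0xce R4=0xcc  N=1 Z=0
after  4: R0=0x84 R1=0x20 R2=0xa4 R3=0xce R4=0xcc  N=0 Z=0
after  5: R0=0x84 R1=0x20 R2=0xa4 R3=0xce R4=0xa4  N=1 Z=0
after  6: R0=0x84 R1=0xc4 R2=0xa4 R3=0xce R4=0xa4  N=1 Z=0
after  7: R0=0x48 R1=0xc4 R2=0xa4 R3=0xce R4=0xa4  N=0 Z=0
-- IRQ taken; context saved, return-PC = 8 --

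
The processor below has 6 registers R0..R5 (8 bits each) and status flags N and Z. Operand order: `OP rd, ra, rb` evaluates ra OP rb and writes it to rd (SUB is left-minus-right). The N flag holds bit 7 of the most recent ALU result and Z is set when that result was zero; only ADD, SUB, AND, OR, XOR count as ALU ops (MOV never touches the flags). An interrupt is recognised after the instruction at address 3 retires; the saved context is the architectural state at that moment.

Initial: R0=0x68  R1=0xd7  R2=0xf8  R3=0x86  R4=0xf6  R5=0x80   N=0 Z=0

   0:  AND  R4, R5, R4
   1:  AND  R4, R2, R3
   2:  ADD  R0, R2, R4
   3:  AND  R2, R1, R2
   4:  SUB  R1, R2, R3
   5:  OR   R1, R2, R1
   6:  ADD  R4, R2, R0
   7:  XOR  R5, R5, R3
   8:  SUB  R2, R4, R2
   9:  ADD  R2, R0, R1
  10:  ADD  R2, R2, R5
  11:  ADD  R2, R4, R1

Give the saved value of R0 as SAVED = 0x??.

after  0: R0=0x68 R1=0xd7 R2=0xf8 R3=0x86 R4=0x80 R5=0x80  N=1 Z=0
after  1: R0=0x68 R1=0xd7 R2=0xf8 R3=0x86 R4=0x80 R5=0x80  N=1 Z=0
after  2: R0=0x78 R1=0xd7 R2=0xf8 R3=0x86 R4=0x80 R5=0x80  N=0 Z=0
after  3: R0=0x78 R1=0xd7 R2=0xd0 R3=0x86 R4=0x80 R5=0x80  N=1 Z=0
-- IRQ taken; context saved, return-PC = 4 --

SAVED = 0x78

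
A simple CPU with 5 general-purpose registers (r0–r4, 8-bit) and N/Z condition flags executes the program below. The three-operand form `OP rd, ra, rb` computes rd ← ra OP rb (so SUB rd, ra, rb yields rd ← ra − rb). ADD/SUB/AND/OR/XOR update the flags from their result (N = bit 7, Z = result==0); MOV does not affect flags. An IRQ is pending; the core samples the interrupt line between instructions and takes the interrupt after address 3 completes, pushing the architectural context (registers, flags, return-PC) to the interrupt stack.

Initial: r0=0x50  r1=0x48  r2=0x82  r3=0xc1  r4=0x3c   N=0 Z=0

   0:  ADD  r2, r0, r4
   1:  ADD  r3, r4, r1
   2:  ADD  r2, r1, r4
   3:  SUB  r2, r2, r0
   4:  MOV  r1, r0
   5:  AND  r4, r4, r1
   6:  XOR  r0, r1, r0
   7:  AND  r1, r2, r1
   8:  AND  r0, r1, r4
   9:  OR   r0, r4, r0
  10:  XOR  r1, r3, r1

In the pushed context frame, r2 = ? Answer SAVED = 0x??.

SAVED = 0x34

after  0: r0=0x50 r1=0x48 r2=0x8c r3=0xc1 r4=0x3c  N=1 Z=0
after  1: r0=0x50 r1=0x48 r2=0x8c r3=0x84 r4=0x3c  N=1 Z=0
after  2: r0=0x50 r1=0x48 r2=0x84 r3=0x84 r4=0x3c  N=1 Z=0
after  3: r0=0x50 r1=0x48 r2=0x34 r3=0x84 r4=0x3c  N=0 Z=0
-- IRQ taken; context saved, return-PC = 4 --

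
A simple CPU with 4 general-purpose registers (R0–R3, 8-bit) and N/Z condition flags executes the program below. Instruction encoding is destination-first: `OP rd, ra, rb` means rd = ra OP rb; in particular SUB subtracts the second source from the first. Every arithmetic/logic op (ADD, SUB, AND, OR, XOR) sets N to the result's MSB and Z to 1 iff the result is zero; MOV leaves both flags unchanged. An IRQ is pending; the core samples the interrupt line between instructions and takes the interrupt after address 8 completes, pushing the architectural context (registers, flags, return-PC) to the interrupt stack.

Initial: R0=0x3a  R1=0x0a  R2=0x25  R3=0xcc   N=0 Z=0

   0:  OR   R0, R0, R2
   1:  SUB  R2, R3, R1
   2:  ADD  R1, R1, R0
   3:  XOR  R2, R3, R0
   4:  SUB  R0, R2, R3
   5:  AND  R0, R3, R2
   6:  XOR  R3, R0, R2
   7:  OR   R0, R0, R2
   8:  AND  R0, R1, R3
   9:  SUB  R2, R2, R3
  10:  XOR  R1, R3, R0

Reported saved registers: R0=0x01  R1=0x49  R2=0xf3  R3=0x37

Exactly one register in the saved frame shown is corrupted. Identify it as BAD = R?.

BAD = R3

after  0: R0=0x3f R1=0x0a R2=0x25 R3=0xcc  N=0 Z=0
after  1: R0=0x3f R1=0x0a R2=0xc2 R3=0xcc  N=1 Z=0
after  2: R0=0x3f R1=0x49 R2=0xc2 R3=0xcc  N=0 Z=0
after  3: R0=0x3f R1=0x49 R2=0xf3 R3=0xcc  N=1 Z=0
after  4: R0=0x27 R1=0x49 R2=0xf3 R3=0xcc  N=0 Z=0
after  5: R0=0xc0 R1=0x49 R2=0xf3 R3=0xcc  N=1 Z=0
after  6: R0=0xc0 R1=0x49 R2=0xf3 R3=0x33  N=0 Z=0
after  7: R0=0xf3 R1=0x49 R2=0xf3 R3=0x33  N=1 Z=0
after  8: R0=0x01 R1=0x49 R2=0xf3 R3=0x33  N=0 Z=0
-- IRQ taken; context saved, return-PC = 9 --
mismatch: R3: reported 0x37 vs actual 0x33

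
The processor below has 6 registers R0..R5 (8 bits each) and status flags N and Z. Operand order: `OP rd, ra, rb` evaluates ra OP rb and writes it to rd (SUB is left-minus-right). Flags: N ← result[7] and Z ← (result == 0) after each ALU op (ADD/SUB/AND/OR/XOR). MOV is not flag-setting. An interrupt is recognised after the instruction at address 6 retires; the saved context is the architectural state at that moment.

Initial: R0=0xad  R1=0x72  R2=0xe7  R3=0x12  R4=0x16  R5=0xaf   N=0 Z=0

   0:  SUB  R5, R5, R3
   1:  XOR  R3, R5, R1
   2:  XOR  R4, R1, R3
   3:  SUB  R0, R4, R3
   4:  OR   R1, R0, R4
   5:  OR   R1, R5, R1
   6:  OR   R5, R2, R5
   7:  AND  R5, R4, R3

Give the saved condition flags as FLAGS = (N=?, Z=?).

after  0: R0=0xad R1=0x72 R2=0xe7 R3=0x12 R4=0x16 R5=0x9d  N=1 Z=0
after  1: R0=0xad R1=0x72 R2=0xe7 R3=0xef R4=0x16 R5=0x9d  N=1 Z=0
after  2: R0=0xad R1=0x72 R2=0xe7 R3=0xef R4=0x9d R5=0x9d  N=1 Z=0
after  3: R0=0xae R1=0x72 R2=0xe7 R3=0xef R4=0x9d R5=0x9d  N=1 Z=0
after  4: R0=0xae R1=0xbf R2=0xe7 R3=0xef R4=0x9d R5=0x9d  N=1 Z=0
after  5: R0=0xae R1=0xbf R2=0xe7 R3=0xef R4=0x9d R5=0x9d  N=1 Z=0
after  6: R0=0xae R1=0xbf R2=0xe7 R3=0xef R4=0x9d R5=0xff  N=1 Z=0
-- IRQ taken; context saved, return-PC = 7 --

FLAGS = (N=1, Z=0)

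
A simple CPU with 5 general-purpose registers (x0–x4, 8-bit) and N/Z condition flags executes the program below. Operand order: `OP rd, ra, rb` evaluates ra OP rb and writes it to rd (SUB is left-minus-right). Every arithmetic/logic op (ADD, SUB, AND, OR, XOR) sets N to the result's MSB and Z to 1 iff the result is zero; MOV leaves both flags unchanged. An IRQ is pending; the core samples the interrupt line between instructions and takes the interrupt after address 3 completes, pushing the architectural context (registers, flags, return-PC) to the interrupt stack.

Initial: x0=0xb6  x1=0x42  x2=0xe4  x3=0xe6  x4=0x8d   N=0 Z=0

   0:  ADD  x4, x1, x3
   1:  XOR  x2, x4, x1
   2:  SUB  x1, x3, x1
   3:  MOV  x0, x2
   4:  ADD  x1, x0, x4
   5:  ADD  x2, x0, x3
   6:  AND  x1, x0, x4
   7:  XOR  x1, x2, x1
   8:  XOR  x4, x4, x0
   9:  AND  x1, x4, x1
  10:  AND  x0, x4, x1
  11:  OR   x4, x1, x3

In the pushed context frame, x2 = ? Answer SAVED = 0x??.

after  0: x0=0xb6 x1=0x42 x2=0xe4 x3=0xe6 x4=0x28  N=0 Z=0
after  1: x0=0xb6 x1=0x42 x2=0x6a x3=0xe6 x4=0x28  N=0 Z=0
after  2: x0=0xb6 x1=0xa4 x2=0x6a x3=0xe6 x4=0x28  N=1 Z=0
after  3: x0=0x6a x1=0xa4 x2=0x6a x3=0xe6 x4=0x28  N=1 Z=0
-- IRQ taken; context saved, return-PC = 4 --

SAVED = 0x6a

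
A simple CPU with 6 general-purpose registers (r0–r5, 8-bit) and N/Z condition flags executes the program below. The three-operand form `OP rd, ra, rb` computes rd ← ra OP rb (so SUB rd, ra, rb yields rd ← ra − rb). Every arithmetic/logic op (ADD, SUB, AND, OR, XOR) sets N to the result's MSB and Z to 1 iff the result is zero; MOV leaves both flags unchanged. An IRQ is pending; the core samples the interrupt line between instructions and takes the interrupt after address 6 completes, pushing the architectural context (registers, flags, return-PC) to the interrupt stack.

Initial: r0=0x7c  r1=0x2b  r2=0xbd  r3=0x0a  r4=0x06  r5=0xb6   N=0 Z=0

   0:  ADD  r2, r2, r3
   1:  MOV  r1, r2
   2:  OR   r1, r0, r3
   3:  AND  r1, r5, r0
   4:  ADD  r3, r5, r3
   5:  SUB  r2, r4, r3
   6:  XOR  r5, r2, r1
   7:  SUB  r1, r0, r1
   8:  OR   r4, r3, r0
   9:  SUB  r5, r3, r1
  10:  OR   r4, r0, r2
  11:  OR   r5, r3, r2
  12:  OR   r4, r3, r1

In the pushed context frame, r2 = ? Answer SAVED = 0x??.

SAVED = 0x46

after  0: r0=0x7c r1=0x2b r2=0xc7 r3=0x0a r4=0x06 r5=0xb6  N=1 Z=0
after  1: r0=0x7c r1=0xc7 r2=0xc7 r3=0x0a r4=0x06 r5=0xb6  N=1 Z=0
after  2: r0=0x7c r1=0x7e r2=0xc7 r3=0x0a r4=0x06 r5=0xb6  N=0 Z=0
after  3: r0=0x7c r1=0x34 r2=0xc7 r3=0x0a r4=0x06 r5=0xb6  N=0 Z=0
after  4: r0=0x7c r1=0x34 r2=0xc7 r3=0xc0 r4=0x06 r5=0xb6  N=1 Z=0
after  5: r0=0x7c r1=0x34 r2=0x46 r3=0xc0 r4=0x06 r5=0xb6  N=0 Z=0
after  6: r0=0x7c r1=0x34 r2=0x46 r3=0xc0 r4=0x06 r5=0x72  N=0 Z=0
-- IRQ taken; context saved, return-PC = 7 --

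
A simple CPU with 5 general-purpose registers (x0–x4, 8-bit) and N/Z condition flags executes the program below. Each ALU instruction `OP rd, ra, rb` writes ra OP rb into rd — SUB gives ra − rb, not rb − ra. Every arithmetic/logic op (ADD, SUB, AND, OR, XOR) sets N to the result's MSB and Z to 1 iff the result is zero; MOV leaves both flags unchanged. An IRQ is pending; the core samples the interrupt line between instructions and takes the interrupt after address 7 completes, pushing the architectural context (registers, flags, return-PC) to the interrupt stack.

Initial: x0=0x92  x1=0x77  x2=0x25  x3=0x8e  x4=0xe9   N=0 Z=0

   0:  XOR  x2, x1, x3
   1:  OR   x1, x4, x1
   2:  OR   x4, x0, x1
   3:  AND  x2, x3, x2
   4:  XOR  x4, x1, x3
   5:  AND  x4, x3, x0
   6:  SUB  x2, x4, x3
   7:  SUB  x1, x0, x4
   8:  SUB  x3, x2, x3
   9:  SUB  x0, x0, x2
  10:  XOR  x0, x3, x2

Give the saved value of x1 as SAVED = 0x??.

after  0: x0=0x92 x1=0x77 x2=0xf9 x3=0x8e x4=0xe9  N=1 Z=0
after  1: x0=0x92 x1=0xff x2=0xf9 x3=0x8e x4=0xe9  N=1 Z=0
after  2: x0=0x92 x1=0xff x2=0xf9 x3=0x8e x4=0xff  N=1 Z=0
after  3: x0=0x92 x1=0xff x2=0x88 x3=0x8e x4=0xff  N=1 Z=0
after  4: x0=0x92 x1=0xff x2=0x88 x3=0x8e x4=0x71  N=0 Z=0
after  5: x0=0x92 x1=0xff x2=0x88 x3=0x8e x4=0x82  N=1 Z=0
after  6: x0=0x92 x1=0xff x2=0xf4 x3=0x8e x4=0x82  N=1 Z=0
after  7: x0=0x92 x1=0x10 x2=0xf4 x3=0x8e x4=0x82  N=0 Z=0
-- IRQ taken; context saved, return-PC = 8 --

SAVED = 0x10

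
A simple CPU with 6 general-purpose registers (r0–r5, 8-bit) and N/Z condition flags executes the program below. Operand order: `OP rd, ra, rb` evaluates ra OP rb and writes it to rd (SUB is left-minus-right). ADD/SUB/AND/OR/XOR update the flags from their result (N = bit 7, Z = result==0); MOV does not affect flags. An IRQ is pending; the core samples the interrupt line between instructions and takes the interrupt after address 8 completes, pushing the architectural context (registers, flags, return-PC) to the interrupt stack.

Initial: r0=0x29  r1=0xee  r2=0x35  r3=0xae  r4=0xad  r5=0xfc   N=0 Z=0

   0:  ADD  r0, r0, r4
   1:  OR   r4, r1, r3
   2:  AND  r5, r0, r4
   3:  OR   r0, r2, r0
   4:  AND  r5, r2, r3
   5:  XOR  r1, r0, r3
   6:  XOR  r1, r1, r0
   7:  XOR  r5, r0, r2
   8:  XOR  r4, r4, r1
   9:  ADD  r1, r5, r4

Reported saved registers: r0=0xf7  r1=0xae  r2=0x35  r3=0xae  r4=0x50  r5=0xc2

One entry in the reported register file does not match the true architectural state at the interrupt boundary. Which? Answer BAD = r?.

after  0: r0=0xd6 r1=0xee r2=0x35 r3=0xae r4=0xad r5=0xfc  N=1 Z=0
after  1: r0=0xd6 r1=0xee r2=0x35 r3=0xae r4=0xee r5=0xfc  N=1 Z=0
after  2: r0=0xd6 r1=0xee r2=0x35 r3=0xae r4=0xee r5=0xc6  N=1 Z=0
after  3: r0=0xf7 r1=0xee r2=0x35 r3=0xae r4=0xee r5=0xc6  N=1 Z=0
after  4: r0=0xf7 r1=0xee r2=0x35 r3=0xae r4=0xee r5=0x24  N=0 Z=0
after  5: r0=0xf7 r1=0x59 r2=0x35 r3=0xae r4=0xee r5=0x24  N=0 Z=0
after  6: r0=0xf7 r1=0xae r2=0x35 r3=0xae r4=0xee r5=0x24  N=1 Z=0
after  7: r0=0xf7 r1=0xae r2=0x35 r3=0xae r4=0xee r5=0xc2  N=1 Z=0
after  8: r0=0xf7 r1=0xae r2=0x35 r3=0xae r4=0x40 r5=0xc2  N=0 Z=0
-- IRQ taken; context saved, return-PC = 9 --
mismatch: r4: reported 0x50 vs actual 0x40

BAD = r4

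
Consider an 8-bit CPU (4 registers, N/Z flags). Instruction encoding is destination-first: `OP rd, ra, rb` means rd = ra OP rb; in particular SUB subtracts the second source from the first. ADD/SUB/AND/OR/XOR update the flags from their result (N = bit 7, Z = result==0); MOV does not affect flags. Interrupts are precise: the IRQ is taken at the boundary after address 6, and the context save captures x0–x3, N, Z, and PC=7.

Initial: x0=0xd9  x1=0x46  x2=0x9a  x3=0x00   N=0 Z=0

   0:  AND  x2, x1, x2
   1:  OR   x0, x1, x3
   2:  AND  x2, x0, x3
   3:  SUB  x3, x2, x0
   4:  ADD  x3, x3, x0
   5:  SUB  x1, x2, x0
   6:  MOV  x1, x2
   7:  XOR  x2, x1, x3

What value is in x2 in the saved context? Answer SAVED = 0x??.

after  0: x0=0xd9 x1=0x46 x2=0x02 x3=0x00  N=0 Z=0
after  1: x0=0x46 x1=0x46 x2=0x02 x3=0x00  N=0 Z=0
after  2: x0=0x46 x1=0x46 x2=0x00 x3=0x00  N=0 Z=1
after  3: x0=0x46 x1=0x46 x2=0x00 x3=0xba  N=1 Z=0
after  4: x0=0x46 x1=0x46 x2=0x00 x3=0x00  N=0 Z=1
after  5: x0=0x46 x1=0xba x2=0x00 x3=0x00  N=1 Z=0
after  6: x0=0x46 x1=0x00 x2=0x00 x3=0x00  N=1 Z=0
-- IRQ taken; context saved, return-PC = 7 --

SAVED = 0x00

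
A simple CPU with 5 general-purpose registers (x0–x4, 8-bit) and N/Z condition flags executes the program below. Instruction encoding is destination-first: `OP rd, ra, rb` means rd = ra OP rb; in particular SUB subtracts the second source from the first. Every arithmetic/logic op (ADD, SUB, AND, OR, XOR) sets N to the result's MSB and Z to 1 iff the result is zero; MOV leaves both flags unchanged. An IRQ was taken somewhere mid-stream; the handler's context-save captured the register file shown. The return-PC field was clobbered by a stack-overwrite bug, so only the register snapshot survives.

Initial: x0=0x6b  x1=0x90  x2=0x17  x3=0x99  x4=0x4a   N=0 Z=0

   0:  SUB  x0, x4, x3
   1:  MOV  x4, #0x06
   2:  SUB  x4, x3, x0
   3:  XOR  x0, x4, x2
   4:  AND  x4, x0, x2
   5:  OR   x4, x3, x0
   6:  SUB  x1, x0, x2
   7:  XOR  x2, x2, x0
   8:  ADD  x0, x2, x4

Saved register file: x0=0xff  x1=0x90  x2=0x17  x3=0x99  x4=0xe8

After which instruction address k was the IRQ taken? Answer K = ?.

after  0: x0=0xb1 x1=0x90 x2=0x17 x3=0x99 x4=0x4a  N=1 Z=0
after  1: x0=0xb1 x1=0x90 x2=0x17 x3=0x99 x4=0x06  N=1 Z=0
after  2: x0=0xb1 x1=0x90 x2=0x17 x3=0x99 x4=0xe8  N=1 Z=0
after  3: x0=0xff x1=0x90 x2=0x17 x3=0x99 x4=0xe8  N=1 Z=0
-- IRQ taken; context saved, return-PC = 4 --

K = 3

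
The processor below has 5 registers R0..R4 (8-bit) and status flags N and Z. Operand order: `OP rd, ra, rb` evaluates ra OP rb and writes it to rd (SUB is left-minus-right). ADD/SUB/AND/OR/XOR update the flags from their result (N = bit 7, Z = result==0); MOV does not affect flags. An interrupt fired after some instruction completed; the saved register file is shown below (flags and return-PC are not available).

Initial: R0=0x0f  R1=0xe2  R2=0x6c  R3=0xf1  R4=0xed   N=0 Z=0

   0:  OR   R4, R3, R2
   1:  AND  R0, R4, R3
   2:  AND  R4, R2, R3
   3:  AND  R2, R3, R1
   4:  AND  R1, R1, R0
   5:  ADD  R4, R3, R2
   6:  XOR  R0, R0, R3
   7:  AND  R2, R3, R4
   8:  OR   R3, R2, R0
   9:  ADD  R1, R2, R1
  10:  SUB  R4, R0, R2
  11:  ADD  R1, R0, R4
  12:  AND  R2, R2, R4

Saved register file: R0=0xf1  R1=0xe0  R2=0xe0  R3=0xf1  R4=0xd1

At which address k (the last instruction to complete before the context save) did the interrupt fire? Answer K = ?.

K = 5

after  0: R0=0x0f R1=0xe2 R2=0x6c R3=0xf1 R4=0xfd  N=1 Z=0
after  1: R0=0xf1 R1=0xe2 R2=0x6c R3=0xf1 R4=0xfd  N=1 Z=0
after  2: R0=0xf1 R1=0xe2 R2=0x6c R3=0xf1 R4=0x60  N=0 Z=0
after  3: R0=0xf1 R1=0xe2 R2=0xe0 R3=0xf1 R4=0x60  N=1 Z=0
after  4: R0=0xf1 R1=0xe0 R2=0xe0 R3=0xf1 R4=0x60  N=1 Z=0
after  5: R0=0xf1 R1=0xe0 R2=0xe0 R3=0xf1 R4=0xd1  N=1 Z=0
-- IRQ taken; context saved, return-PC = 6 --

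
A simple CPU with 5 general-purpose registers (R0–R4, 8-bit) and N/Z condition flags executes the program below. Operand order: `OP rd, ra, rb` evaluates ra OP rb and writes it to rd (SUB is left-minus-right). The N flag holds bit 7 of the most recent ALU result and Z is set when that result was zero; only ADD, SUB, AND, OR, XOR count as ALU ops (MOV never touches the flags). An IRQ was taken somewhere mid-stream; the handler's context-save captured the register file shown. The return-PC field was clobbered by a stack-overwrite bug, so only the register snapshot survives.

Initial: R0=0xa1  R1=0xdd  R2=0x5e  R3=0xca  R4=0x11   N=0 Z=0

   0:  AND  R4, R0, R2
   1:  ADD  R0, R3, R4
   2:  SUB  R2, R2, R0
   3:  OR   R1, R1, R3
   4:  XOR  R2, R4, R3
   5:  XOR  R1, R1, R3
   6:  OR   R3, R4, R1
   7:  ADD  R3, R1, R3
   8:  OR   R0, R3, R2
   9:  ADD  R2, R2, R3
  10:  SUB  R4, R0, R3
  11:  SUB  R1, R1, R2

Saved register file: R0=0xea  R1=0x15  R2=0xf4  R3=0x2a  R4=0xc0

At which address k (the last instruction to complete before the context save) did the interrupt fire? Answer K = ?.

after  0: R0=0xa1 R1=0xdd R2=0x5e R3=0xca R4=0x00  N=0 Z=1
after  1: R0=0xca R1=0xdd R2=0x5e R3=0xca R4=0x00  N=1 Z=0
after  2: R0=0xca R1=0xdd R2=0x94 R3=0xca R4=0x00  N=1 Z=0
after  3: R0=0xca R1=0xdf R2=0x94 R3=0xca R4=0x00  N=1 Z=0
after  4: R0=0xca R1=0xdf R2=0xca R3=0xca R4=0x00  N=1 Z=0
after  5: R0=0xca R1=0x15 R2=0xca R3=0xca R4=0x00  N=0 Z=0
after  6: R0=0xca R1=0x15 R2=0xca R3=0x15 R4=0x00  N=0 Z=0
after  7: R0=0xca R1=0x15 R2=0xca R3=0x2a R4=0x00  N=0 Z=0
after  8: R0=0xea R1=0x15 R2=0xca R3=0x2a R4=0x00  N=1 Z=0
after  9: R0=0xea R1=0x15 R2=0xf4 R3=0x2a R4=0x00  N=1 Z=0
after 10: R0=0xea R1=0x15 R2=0xf4 R3=0x2a R4=0xc0  N=1 Z=0
-- IRQ taken; context saved, return-PC = 11 --

K = 10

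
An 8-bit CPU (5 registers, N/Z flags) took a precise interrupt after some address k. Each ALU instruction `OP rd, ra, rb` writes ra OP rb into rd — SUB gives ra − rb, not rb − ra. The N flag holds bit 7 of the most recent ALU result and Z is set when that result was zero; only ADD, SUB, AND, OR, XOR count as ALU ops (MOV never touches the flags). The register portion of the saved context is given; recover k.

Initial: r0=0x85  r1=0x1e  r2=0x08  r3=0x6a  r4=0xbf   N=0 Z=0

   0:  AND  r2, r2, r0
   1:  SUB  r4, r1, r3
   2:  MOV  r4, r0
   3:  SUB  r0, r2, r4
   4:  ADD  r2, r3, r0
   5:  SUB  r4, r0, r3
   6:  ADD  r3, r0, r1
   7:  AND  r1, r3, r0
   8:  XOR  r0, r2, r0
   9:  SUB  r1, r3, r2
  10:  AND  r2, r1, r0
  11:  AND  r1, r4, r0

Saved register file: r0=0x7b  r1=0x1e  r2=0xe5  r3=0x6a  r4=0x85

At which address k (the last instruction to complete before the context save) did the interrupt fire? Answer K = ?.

after  0: r0=0x85 r1=0x1e r2=0x00 r3=0x6a r4=0xbf  N=0 Z=1
after  1: r0=0x85 r1=0x1e r2=0x00 r3=0x6a r4=0xb4  N=1 Z=0
after  2: r0=0x85 r1=0x1e r2=0x00 r3=0x6a r4=0x85  N=1 Z=0
after  3: r0=0x7b r1=0x1e r2=0x00 r3=0x6a r4=0x85  N=0 Z=0
after  4: r0=0x7b r1=0x1e r2=0xe5 r3=0x6a r4=0x85  N=1 Z=0
-- IRQ taken; context saved, return-PC = 5 --

K = 4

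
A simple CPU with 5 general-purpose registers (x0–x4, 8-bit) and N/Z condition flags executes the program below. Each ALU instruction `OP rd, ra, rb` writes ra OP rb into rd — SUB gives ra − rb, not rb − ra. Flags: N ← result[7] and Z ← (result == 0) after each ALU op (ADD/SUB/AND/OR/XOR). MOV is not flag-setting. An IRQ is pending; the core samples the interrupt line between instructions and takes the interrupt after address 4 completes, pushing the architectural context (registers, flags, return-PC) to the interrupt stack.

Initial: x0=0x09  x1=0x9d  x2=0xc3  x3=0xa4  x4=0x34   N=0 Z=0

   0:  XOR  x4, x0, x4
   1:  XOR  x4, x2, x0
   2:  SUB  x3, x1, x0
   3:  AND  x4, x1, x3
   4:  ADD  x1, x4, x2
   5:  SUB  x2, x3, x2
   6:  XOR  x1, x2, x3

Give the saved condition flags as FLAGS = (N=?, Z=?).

after  0: x0=0x09 x1=0x9d x2=0xc3 x3=0xa4 x4=0x3d  N=0 Z=0
after  1: x0=0x09 x1=0x9d x2=0xc3 x3=0xa4 x4=0xca  N=1 Z=0
after  2: x0=0x09 x1=0x9d x2=0xc3 x3=0x94 x4=0xca  N=1 Z=0
after  3: x0=0x09 x1=0x9d x2=0xc3 x3=0x94 x4=0x94  N=1 Z=0
after  4: x0=0x09 x1=0x57 x2=0xc3 x3=0x94 x4=0x94  N=0 Z=0
-- IRQ taken; context saved, return-PC = 5 --

FLAGS = (N=0, Z=0)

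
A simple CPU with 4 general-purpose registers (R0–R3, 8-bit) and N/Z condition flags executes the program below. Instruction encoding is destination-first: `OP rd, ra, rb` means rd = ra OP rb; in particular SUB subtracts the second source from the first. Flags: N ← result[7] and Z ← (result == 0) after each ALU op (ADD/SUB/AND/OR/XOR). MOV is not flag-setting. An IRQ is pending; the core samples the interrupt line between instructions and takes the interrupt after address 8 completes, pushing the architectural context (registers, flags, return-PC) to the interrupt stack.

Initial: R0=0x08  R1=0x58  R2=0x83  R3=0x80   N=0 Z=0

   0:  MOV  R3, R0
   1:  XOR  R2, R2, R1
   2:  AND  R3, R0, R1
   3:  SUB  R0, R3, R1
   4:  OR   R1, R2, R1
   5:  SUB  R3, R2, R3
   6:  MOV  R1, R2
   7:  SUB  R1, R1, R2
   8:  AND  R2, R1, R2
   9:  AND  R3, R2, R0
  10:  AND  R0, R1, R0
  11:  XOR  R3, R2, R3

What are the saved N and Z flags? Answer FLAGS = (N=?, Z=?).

FLAGS = (N=0, Z=1)

after  0: R0=0x08 R1=0x58 R2=0x83 R3=0x08  N=0 Z=0
after  1: R0=0x08 R1=0x58 R2=0xdb R3=0x08  N=1 Z=0
after  2: R0=0x08 R1=0x58 R2=0xdb R3=0x08  N=0 Z=0
after  3: R0=0xb0 R1=0x58 R2=0xdb R3=0x08  N=1 Z=0
after  4: R0=0xb0 R1=0xdb R2=0xdb R3=0x08  N=1 Z=0
after  5: R0=0xb0 R1=0xdb R2=0xdb R3=0xd3  N=1 Z=0
after  6: R0=0xb0 R1=0xdb R2=0xdb R3=0xd3  N=1 Z=0
after  7: R0=0xb0 R1=0x00 R2=0xdb R3=0xd3  N=0 Z=1
after  8: R0=0xb0 R1=0x00 R2=0x00 R3=0xd3  N=0 Z=1
-- IRQ taken; context saved, return-PC = 9 --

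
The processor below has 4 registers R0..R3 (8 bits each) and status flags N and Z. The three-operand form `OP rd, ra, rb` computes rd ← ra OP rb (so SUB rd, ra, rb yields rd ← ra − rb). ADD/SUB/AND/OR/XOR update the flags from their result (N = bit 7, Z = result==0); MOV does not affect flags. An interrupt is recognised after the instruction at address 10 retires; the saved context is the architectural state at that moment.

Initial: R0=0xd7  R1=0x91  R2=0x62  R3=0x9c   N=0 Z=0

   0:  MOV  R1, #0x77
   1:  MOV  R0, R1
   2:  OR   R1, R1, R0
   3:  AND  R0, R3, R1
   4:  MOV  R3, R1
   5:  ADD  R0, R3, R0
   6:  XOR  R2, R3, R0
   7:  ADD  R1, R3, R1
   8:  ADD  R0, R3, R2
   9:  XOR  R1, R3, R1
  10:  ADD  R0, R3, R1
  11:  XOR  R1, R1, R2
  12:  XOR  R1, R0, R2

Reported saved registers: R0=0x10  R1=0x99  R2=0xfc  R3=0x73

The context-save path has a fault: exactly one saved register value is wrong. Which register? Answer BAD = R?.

after  0: R0=0xd7 R1=0x77 R2=0x62 R3=0x9c  N=0 Z=0
after  1: R0=0x77 R1=0x77 R2=0x62 R3=0x9c  N=0 Z=0
after  2: R0=0x77 R1=0x77 R2=0x62 R3=0x9c  N=0 Z=0
after  3: R0=0x14 R1=0x77 R2=0x62 R3=0x9c  N=0 Z=0
after  4: R0=0x14 R1=0x77 R2=0x62 R3=0x77  N=0 Z=0
after  5: R0=0x8b R1=0x77 R2=0x62 R3=0x77  N=1 Z=0
after  6: R0=0x8b R1=0x77 R2=0xfc R3=0x77  N=1 Z=0
after  7: R0=0x8b R1=0xee R2=0xfc R3=0x77  N=1 Z=0
after  8: R0=0x73 R1=0xee R2=0xfc R3=0x77  N=0 Z=0
after  9: R0=0x73 R1=0x99 R2=0xfc R3=0x77  N=1 Z=0
after 10: R0=0x10 R1=0x99 R2=0xfc R3=0x77  N=0 Z=0
-- IRQ taken; context saved, return-PC = 11 --
mismatch: R3: reported 0x73 vs actual 0x77

BAD = R3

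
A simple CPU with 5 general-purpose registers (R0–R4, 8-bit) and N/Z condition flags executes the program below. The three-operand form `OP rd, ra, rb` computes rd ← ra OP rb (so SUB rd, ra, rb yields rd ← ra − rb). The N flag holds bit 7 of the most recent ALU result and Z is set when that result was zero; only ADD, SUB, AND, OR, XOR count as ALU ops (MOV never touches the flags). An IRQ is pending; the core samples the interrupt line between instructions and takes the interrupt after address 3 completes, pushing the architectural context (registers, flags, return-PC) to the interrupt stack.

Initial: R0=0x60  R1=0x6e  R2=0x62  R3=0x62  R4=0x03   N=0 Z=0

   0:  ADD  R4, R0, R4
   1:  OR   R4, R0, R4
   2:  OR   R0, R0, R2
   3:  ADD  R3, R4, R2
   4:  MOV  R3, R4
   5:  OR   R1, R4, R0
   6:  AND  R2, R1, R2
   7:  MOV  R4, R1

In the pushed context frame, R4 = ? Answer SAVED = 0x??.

after  0: R0=0x60 R1=0x6e R2=0x62 R3=0x62 R4=0x63  N=0 Z=0
after  1: R0=0x60 R1=0x6e R2=0x62 R3=0x62 R4=0x63  N=0 Z=0
after  2: R0=0x62 R1=0x6e R2=0x62 R3=0x62 R4=0x63  N=0 Z=0
after  3: R0=0x62 R1=0x6e R2=0x62 R3=0xc5 R4=0x63  N=1 Z=0
-- IRQ taken; context saved, return-PC = 4 --

SAVED = 0x63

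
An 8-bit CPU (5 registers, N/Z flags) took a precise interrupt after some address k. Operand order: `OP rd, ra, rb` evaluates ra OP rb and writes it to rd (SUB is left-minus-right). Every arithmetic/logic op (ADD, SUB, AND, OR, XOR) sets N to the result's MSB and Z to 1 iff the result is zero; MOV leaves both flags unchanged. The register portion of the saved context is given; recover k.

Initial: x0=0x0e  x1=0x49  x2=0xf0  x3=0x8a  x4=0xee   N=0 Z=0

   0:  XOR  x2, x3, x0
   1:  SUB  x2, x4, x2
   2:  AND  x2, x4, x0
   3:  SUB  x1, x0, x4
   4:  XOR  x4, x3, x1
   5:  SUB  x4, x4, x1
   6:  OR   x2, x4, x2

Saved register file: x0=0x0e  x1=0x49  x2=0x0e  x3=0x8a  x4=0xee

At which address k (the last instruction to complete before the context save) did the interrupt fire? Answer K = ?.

after  0: x0=0x0e x1=0x49 x2=0x84 x3=0x8a x4=0xee  N=1 Z=0
after  1: x0=0x0e x1=0x49 x2=0x6a x3=0x8a x4=0xee  N=0 Z=0
after  2: x0=0x0e x1=0x49 x2=0x0e x3=0x8a x4=0xee  N=0 Z=0
-- IRQ taken; context saved, return-PC = 3 --

K = 2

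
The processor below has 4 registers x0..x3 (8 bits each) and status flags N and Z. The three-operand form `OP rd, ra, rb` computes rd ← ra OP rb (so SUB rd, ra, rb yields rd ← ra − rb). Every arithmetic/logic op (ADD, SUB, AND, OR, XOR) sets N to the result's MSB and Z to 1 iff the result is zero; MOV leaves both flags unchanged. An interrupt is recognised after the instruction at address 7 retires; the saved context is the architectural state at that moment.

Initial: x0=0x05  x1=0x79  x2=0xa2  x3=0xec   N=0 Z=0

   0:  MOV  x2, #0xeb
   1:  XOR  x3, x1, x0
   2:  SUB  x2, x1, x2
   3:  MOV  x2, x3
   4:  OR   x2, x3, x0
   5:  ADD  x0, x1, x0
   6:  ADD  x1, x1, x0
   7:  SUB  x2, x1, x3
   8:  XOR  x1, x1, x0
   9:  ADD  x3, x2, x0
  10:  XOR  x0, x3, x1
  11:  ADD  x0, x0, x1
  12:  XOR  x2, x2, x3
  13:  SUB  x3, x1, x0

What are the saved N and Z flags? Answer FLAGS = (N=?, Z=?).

FLAGS = (N=0, Z=0)

after  0: x0=0x05 x1=0x79 x2=0xeb x3=0xec  N=0 Z=0
after  1: x0=0x05 x1=0x79 x2=0xeb x3=0x7c  N=0 Z=0
after  2: x0=0x05 x1=0x79 x2=0x8e x3=0x7c  N=1 Z=0
after  3: x0=0x05 x1=0x79 x2=0x7c x3=0x7c  N=1 Z=0
after  4: x0=0x05 x1=0x79 x2=0x7d x3=0x7c  N=0 Z=0
after  5: x0=0x7e x1=0x79 x2=0x7d x3=0x7c  N=0 Z=0
after  6: x0=0x7e x1=0xf7 x2=0x7d x3=0x7c  N=1 Z=0
after  7: x0=0x7e x1=0xf7 x2=0x7b x3=0x7c  N=0 Z=0
-- IRQ taken; context saved, return-PC = 8 --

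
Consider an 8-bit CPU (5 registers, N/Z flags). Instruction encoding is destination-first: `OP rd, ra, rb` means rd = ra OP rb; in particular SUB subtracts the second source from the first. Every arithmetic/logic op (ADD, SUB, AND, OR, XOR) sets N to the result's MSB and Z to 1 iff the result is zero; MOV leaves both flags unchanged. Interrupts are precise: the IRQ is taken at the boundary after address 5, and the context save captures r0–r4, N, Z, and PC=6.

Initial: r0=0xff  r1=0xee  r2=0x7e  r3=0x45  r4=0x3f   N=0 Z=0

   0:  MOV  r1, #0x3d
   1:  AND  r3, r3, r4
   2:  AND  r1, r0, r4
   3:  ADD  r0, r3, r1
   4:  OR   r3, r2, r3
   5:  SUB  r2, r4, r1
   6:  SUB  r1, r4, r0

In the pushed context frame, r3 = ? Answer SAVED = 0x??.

after  0: r0=0xff r1=0x3d r2=0x7e r3=0x45 r4=0x3f  N=0 Z=0
after  1: r0=0xff r1=0x3d r2=0x7e r3=0x05 r4=0x3f  N=0 Z=0
after  2: r0=0xff r1=0x3f r2=0x7e r3=0x05 r4=0x3f  N=0 Z=0
after  3: r0=0x44 r1=0x3f r2=0x7e r3=0x05 r4=0x3f  N=0 Z=0
after  4: r0=0x44 r1=0x3f r2=0x7e r3=0x7f r4=0x3f  N=0 Z=0
after  5: r0=0x44 r1=0x3f r2=0x00 r3=0x7f r4=0x3f  N=0 Z=1
-- IRQ taken; context saved, return-PC = 6 --

SAVED = 0x7f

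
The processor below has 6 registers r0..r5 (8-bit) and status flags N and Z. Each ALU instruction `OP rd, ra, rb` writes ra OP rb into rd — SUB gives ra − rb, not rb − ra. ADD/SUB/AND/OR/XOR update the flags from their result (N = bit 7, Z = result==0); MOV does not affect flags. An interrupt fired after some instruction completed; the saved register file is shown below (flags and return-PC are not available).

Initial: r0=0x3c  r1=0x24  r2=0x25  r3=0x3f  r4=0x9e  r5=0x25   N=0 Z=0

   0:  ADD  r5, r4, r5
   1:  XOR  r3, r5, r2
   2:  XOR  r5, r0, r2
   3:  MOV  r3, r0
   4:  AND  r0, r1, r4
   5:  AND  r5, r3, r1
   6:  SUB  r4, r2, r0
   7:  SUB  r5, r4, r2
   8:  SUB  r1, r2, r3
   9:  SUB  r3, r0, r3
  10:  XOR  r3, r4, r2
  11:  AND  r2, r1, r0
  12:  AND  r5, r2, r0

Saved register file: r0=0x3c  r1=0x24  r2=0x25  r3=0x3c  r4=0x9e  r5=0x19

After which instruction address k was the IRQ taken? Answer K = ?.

K = 3

after  0: r0=0x3c r1=0x24 r2=0x25 r3=0x3f r4=0x9e r5=0xc3  N=1 Z=0
after  1: r0=0x3c r1=0x24 r2=0x25 r3=0xe6 r4=0x9e r5=0xc3  N=1 Z=0
after  2: r0=0x3c r1=0x24 r2=0x25 r3=0xe6 r4=0x9e r5=0x19  N=0 Z=0
after  3: r0=0x3c r1=0x24 r2=0x25 r3=0x3c r4=0x9e r5=0x19  N=0 Z=0
-- IRQ taken; context saved, return-PC = 4 --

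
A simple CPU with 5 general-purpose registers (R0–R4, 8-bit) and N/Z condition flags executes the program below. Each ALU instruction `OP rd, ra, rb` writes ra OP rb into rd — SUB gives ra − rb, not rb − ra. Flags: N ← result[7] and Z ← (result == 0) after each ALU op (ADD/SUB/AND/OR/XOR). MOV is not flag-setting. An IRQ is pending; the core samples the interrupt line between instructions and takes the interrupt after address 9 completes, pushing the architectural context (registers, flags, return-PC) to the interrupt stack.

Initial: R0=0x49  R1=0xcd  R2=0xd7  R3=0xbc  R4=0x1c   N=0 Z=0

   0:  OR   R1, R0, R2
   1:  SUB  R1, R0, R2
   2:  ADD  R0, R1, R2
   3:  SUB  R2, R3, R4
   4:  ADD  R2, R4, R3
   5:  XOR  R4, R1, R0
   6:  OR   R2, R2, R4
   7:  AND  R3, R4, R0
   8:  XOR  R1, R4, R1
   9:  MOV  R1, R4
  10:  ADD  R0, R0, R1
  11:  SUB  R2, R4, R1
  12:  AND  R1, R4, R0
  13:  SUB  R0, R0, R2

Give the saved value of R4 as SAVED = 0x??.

SAVED = 0x3b

after  0: R0=0x49 R1=0xdf R2=0xd7 R3=0xbc R4=0x1c  N=1 Z=0
after  1: R0=0x49 R1=0x72 R2=0xd7 R3=0xbc R4=0x1c  N=0 Z=0
after  2: R0=0x49 R1=0x72 R2=0xd7 R3=0xbc R4=0x1c  N=0 Z=0
after  3: R0=0x49 R1=0x72 R2=0xa0 R3=0xbc R4=0x1c  N=1 Z=0
after  4: R0=0x49 R1=0x72 R2=0xd8 R3=0xbc R4=0x1c  N=1 Z=0
after  5: R0=0x49 R1=0x72 R2=0xd8 R3=0xbc R4=0x3b  N=0 Z=0
after  6: R0=0x49 R1=0x72 R2=0xfb R3=0xbc R4=0x3b  N=1 Z=0
after  7: R0=0x49 R1=0x72 R2=0xfb R3=0x09 R4=0x3b  N=0 Z=0
after  8: R0=0x49 R1=0x49 R2=0xfb R3=0x09 R4=0x3b  N=0 Z=0
after  9: R0=0x49 R1=0x3b R2=0xfb R3=0x09 R4=0x3b  N=0 Z=0
-- IRQ taken; context saved, return-PC = 10 --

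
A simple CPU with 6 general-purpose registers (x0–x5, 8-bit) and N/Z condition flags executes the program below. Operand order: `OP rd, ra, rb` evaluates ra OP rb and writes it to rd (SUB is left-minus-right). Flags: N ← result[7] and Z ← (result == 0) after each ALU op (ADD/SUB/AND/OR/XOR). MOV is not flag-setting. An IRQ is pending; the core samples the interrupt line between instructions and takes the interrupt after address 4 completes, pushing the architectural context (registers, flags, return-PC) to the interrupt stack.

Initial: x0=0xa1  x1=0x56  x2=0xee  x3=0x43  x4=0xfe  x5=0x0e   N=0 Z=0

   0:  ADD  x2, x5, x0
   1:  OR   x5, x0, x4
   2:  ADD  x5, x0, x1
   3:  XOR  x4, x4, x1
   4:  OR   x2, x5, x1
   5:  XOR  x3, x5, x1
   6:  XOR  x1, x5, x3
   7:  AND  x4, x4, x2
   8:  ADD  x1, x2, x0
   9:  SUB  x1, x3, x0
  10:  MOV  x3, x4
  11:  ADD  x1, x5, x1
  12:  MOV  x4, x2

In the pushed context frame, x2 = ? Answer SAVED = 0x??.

after  0: x0=0xa1 x1=0x56 x2=0xaf x3=0x43 x4=0xfe x5=0x0e  N=1 Z=0
after  1: x0=0xa1 x1=0x56 x2=0xaf x3=0x43 x4=0xfe x5=0xff  N=1 Z=0
after  2: x0=0xa1 x1=0x56 x2=0xaf x3=0x43 x4=0xfe x5=0xf7  N=1 Z=0
after  3: x0=0xa1 x1=0x56 x2=0xaf x3=0x43 x4=0xa8 x5=0xf7  N=1 Z=0
after  4: x0=0xa1 x1=0x56 x2=0xf7 x3=0x43 x4=0xa8 x5=0xf7  N=1 Z=0
-- IRQ taken; context saved, return-PC = 5 --

SAVED = 0xf7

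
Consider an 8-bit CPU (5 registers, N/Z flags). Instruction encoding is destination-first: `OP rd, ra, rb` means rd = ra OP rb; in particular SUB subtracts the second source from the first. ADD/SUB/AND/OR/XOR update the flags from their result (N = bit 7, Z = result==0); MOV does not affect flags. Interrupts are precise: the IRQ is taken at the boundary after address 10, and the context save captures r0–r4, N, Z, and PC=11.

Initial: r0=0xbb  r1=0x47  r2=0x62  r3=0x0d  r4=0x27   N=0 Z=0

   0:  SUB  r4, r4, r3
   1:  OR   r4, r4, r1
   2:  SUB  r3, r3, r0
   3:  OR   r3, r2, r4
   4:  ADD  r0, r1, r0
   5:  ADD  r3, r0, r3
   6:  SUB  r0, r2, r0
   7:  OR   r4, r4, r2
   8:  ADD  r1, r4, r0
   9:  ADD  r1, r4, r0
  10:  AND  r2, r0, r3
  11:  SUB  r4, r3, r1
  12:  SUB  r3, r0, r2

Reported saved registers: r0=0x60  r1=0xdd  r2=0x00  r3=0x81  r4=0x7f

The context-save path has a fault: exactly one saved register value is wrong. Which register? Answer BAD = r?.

BAD = r1

after  0: r0=0xbb r1=0x47 r2=0x62 r3=0x0d r4=0x1a  N=0 Z=0
after  1: r0=0xbb r1=0x47 r2=0x62 r3=0x0d r4=0x5f  N=0 Z=0
after  2: r0=0xbb r1=0x47 r2=0x62 r3=0x52 r4=0x5f  N=0 Z=0
after  3: r0=0xbb r1=0x47 r2=0x62 r3=0x7f r4=0x5f  N=0 Z=0
after  4: r0=0x02 r1=0x47 r2=0x62 r3=0x7f r4=0x5f  N=0 Z=0
after  5: r0=0x02 r1=0x47 r2=0x62 r3=0x81 r4=0x5f  N=1 Z=0
after  6: r0=0x60 r1=0x47 r2=0x62 r3=0x81 r4=0x5f  N=0 Z=0
after  7: r0=0x60 r1=0x47 r2=0x62 r3=0x81 r4=0x7f  N=0 Z=0
after  8: r0=0x60 r1=0xdf r2=0x62 r3=0x81 r4=0x7f  N=1 Z=0
after  9: r0=0x60 r1=0xdf r2=0x62 r3=0x81 r4=0x7f  N=1 Z=0
after 10: r0=0x60 r1=0xdf r2=0x00 r3=0x81 r4=0x7f  N=0 Z=1
-- IRQ taken; context saved, return-PC = 11 --
mismatch: r1: reported 0xdd vs actual 0xdf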